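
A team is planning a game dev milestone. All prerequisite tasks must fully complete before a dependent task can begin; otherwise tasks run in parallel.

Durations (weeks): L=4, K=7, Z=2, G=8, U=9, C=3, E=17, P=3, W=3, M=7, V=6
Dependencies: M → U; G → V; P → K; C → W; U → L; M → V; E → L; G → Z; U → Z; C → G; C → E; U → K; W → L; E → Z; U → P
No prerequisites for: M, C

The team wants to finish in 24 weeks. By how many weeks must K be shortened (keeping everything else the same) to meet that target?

Current finish: 26 weeks; target: 24.
K is on every critical path, so each week cut from K cuts the finish by one (this holds down to a finish of 24).
Need 26 − 24 = 2 weeks off K → K becomes 5 weeks, finish becomes 24.

2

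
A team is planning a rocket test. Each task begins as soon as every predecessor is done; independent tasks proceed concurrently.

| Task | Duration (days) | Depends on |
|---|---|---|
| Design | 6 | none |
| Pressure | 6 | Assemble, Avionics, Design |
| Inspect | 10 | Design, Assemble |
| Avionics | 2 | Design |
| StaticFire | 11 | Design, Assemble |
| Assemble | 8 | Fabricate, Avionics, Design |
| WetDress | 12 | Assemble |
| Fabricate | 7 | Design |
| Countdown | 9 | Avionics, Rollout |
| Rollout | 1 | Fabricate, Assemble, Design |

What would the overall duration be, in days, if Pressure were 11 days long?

33

The binding path is Design→Fabricate→Assemble→WetDress = 6+7+8+12 = 33; finish at 33 days.
The longest path through Pressure is only 27 days, so Pressure has float 6.
No other chain overtakes it, so the finish is 33 days.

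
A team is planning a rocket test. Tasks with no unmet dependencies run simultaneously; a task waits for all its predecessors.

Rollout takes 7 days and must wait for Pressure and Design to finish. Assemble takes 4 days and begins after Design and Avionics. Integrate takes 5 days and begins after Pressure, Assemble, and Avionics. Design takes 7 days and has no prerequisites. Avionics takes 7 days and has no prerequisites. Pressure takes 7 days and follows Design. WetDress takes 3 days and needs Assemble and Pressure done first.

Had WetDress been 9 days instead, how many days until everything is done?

23

The binding path is Design→Pressure→Rollout = 7+7+7 = 21; finish at 21 days.
WetDress has 4 days of float (longest path through it is 17).
New critical path: Design→Pressure→WetDress = 7+7+9 = 23 ⇒ 23 days.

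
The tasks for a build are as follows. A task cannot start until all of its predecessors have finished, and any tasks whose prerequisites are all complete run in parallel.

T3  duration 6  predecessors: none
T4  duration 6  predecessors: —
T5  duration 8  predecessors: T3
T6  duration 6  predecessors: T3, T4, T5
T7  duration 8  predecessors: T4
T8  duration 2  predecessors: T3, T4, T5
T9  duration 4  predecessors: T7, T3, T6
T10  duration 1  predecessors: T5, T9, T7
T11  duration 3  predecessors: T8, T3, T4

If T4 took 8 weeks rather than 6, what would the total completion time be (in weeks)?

Actual critical path: T3→T5→T6→T9→T10 = 6+8+6+4+1 = 25 ⇒ 25 weeks.
T4 is off the critical path — its longest chain is 19 weeks, giving 6 of slack.
No other chain overtakes it, so the finish is 25 weeks.

25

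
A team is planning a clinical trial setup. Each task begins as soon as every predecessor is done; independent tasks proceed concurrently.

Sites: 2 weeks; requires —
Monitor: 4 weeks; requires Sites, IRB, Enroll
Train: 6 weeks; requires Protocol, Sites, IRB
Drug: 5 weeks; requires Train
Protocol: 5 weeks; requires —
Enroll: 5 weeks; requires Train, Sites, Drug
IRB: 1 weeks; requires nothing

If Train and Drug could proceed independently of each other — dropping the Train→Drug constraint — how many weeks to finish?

20

Before: longest chain Protocol→Train→Drug→Enroll→Monitor = 5+6+5+5+4 = 25, finish 25.
Without Train→Drug, Drug's earliest start moves from 11 to 0.
New critical path: Protocol→Train→Enroll→Monitor = 5+6+5+4 = 20 ⇒ 20 weeks.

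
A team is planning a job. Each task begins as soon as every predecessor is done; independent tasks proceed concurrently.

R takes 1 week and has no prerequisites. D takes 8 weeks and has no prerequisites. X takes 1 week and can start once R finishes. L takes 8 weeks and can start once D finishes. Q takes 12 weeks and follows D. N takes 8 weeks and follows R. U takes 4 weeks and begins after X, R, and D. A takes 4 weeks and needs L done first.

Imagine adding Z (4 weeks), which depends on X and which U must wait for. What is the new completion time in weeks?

Originally the project takes 20 weeks.
With Z inserted, U now waits for max(X, R, D, Z).
New critical path: D→L→A = 8+8+4 = 20 ⇒ 20 weeks.

20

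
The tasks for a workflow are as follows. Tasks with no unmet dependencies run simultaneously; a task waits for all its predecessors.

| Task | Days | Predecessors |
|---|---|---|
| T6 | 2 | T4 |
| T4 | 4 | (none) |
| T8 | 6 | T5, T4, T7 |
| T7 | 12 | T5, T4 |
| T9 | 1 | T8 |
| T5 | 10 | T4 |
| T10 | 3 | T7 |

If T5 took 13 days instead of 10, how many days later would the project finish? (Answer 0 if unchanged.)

Actual critical path: T4→T5→T7→T8→T9 = 4+10+12+6+1 = 33 ⇒ 33 days.
T5 lies on that path, so at 13 days the path becomes 36 days.
That remains the longest chain; total 36 days.
Change in finish: 36 − 33 = +3 days.

3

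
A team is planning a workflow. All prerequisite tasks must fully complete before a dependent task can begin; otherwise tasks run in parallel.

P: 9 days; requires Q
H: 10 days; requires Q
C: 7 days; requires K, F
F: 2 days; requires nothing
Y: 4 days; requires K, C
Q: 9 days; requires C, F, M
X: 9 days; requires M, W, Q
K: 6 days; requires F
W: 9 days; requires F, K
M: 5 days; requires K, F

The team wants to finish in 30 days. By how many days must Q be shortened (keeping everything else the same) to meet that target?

4

Current finish: 34 days; target: 30.
Q is on every critical path, so each day cut from Q cuts the finish by one (this holds down to a finish of 26).
Need 34 − 30 = 4 days off Q → Q becomes 5 days, finish becomes 30.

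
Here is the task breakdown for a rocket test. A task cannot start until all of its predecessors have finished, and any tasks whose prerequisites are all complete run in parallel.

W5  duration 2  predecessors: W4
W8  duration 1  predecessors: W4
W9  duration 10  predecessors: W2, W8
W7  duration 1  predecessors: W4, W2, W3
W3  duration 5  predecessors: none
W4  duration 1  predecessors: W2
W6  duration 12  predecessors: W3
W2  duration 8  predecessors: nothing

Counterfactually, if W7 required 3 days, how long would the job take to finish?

Actual critical path: W2→W4→W8→W9 = 8+1+1+10 = 20 ⇒ 20 days.
W7 is off the critical path — its longest chain is 10 days, giving 10 of slack.
The critical path is still W2→W4→W8→W9; finish is now 20 days.

20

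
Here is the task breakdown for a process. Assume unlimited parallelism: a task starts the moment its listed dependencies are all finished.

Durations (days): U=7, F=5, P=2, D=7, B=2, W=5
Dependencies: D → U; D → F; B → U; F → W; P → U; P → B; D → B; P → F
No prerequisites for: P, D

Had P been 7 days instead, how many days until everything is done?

Actual critical path: D→F→W = 7+5+5 = 17 ⇒ 17 days.
The longest path through P is only 12 days, so P has float 5.
Now P→F→W = 7+5+5 = 17 is longest, so the finish becomes 17 days.

17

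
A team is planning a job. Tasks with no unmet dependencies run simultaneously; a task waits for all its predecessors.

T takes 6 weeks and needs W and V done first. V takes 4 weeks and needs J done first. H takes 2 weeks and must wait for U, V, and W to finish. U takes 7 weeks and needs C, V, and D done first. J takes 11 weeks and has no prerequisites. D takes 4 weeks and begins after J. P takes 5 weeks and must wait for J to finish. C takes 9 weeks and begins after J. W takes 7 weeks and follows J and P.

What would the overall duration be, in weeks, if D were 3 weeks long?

Baseline: J→P→W→T = 11+5+7+6 = 29 → 29 weeks.
D has 5 weeks of float (longest path through it is 24).
That remains the longest chain; total 29 weeks.

29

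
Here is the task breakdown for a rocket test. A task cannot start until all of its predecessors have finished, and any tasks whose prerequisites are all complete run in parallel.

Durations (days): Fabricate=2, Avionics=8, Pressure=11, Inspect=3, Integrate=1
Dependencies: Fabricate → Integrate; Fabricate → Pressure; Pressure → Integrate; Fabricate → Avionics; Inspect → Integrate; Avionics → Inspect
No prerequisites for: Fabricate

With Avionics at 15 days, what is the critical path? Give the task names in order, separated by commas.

Fabricate, Avionics, Inspect, Integrate

As given, the longest chain is Fabricate→Avionics→Inspect→Integrate = 2+8+3+1 = 14, so the finish is 14 days.
Avionics lies on that path, so at 15 days the path becomes 21 days.
That remains the longest chain; total 21 days.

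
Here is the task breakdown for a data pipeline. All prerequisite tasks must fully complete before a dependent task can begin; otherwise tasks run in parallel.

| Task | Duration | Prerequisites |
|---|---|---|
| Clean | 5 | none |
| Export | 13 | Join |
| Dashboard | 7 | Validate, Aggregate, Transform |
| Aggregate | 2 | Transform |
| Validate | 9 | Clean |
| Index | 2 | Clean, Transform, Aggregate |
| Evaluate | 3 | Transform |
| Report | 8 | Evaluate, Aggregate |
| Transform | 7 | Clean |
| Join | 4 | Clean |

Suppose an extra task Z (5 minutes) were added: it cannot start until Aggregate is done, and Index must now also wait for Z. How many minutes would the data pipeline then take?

23

Originally the data pipeline takes 23 minutes.
With Z inserted, Index now waits for max(Clean, Transform, Aggregate, Z).
New critical path: Clean→Transform→Evaluate→Report = 5+7+3+8 = 23 ⇒ 23 minutes.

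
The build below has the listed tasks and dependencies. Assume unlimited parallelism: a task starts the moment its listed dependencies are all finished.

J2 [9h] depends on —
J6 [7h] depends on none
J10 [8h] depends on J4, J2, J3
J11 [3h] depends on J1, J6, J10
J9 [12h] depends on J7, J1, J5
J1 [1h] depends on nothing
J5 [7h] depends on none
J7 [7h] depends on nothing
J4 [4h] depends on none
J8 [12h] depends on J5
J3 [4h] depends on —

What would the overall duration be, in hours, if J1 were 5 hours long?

Baseline: J2→J10→J11 = 9+8+3 = 20 → 20 hours.
The longest path through J1 is only 13 hours, so J1 has float 7.
The critical path is still J2→J10→J11; finish is now 20 hours.

20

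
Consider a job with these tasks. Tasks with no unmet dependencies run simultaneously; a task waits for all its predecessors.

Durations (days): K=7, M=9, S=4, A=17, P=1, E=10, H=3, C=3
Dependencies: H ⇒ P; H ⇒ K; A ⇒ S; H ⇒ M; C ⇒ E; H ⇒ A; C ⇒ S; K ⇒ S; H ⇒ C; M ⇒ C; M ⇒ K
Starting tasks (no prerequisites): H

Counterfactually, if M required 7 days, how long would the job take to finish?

The binding path is H→M→C→E = 3+9+3+10 = 25; finish at 25 days.
Since M is critical, the -2 change carries straight to that chain (now 23 days).
Now H→A→S = 3+17+4 = 24 is longest, so the finish becomes 24 days.

24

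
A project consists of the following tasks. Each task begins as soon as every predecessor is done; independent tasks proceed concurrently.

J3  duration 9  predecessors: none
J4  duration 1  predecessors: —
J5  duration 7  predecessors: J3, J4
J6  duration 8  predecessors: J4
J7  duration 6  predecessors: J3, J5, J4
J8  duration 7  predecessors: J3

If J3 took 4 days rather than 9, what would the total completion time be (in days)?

17

Baseline: J3→J5→J7 = 9+7+6 = 22 → 22 days.
Since J3 is critical, the -5 change carries straight to that chain (now 17 days).
That remains the longest chain; total 17 days.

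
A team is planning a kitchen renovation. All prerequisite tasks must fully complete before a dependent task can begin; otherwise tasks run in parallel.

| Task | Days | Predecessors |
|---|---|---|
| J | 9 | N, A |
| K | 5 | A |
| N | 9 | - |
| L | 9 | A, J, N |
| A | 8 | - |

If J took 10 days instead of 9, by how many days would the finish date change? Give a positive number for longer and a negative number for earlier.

As given, the longest chain is N→J→L = 9+9+9 = 27, so the finish is 27 days.
J lies on that path, so at 10 days the path becomes 28 days.
That remains the longest chain; total 28 days.
Change in finish: 28 − 27 = +1 days.

1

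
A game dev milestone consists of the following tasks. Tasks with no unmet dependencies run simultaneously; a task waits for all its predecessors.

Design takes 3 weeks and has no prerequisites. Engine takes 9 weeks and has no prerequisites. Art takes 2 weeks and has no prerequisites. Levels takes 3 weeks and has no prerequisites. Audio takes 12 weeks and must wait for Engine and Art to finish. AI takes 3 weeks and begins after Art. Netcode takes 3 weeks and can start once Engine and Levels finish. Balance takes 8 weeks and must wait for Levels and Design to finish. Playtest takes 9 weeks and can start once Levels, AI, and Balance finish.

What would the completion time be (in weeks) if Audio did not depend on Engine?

20

Before: longest chain Engine→Audio = 9+12 = 21, finish 21.
Without Engine→Audio, Audio's earliest start moves from 9 to 2.
New critical path: Design→Balance→Playtest = 3+8+9 = 20 ⇒ 20 weeks.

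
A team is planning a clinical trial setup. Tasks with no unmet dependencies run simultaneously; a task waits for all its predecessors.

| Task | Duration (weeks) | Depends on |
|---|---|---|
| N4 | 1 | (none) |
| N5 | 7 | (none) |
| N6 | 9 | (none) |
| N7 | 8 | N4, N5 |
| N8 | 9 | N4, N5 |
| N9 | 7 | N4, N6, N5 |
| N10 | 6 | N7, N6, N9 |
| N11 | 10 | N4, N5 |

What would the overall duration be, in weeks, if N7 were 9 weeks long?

Actual critical path: N6→N9→N10 = 9+7+6 = 22 ⇒ 22 weeks.
N7 has 1 week of float (longest path through it is 21).
The binding chain switches to N5→N7→N10 = 7+9+6 = 22; finish 22 weeks.

22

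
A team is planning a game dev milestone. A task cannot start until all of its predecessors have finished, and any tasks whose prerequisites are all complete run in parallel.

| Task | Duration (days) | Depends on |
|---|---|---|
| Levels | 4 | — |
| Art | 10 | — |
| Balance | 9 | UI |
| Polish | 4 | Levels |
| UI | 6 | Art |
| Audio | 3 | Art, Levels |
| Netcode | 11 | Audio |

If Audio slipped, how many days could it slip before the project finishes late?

Art→UI→Balance = 10+6+9 = 25 sets the makespan at 25 days.
The longest chain containing Audio totals 24 days.
So Audio can slip 14 − 13 = 1 day.

1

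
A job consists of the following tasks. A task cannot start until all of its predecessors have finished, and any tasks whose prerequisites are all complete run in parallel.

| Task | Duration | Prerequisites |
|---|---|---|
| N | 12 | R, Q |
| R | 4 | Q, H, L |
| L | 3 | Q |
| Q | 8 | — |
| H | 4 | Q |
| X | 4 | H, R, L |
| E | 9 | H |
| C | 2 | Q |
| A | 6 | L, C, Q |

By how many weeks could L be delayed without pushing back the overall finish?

1

Critical path: Q→H→R→N = 8+4+4+12 = 28, so the finish is 28 weeks.
Longest path through L: 27 weeks (earliest finish 11, latest finish 12).
So L can slip 12 − 11 = 1 week.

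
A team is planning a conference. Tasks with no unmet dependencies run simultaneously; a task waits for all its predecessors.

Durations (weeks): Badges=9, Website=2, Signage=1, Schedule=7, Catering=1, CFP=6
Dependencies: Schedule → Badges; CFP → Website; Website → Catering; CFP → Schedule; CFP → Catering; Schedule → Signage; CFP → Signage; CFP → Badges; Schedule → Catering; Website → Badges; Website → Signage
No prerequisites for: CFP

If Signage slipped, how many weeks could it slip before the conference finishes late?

CFP→Schedule→Badges = 6+7+9 = 22 sets the makespan at 22 weeks.
The longest chain containing Signage totals 14 weeks.
Slack of Signage = 21 − 13 = 8 weeks.

8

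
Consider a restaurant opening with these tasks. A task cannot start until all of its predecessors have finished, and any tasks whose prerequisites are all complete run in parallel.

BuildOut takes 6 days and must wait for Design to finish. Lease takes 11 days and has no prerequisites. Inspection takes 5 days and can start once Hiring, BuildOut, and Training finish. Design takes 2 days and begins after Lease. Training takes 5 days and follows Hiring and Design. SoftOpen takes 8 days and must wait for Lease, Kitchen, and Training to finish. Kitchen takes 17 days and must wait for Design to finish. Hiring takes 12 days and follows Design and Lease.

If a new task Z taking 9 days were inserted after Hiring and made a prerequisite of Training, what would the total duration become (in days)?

Originally the schedule takes 38 days.
With Z inserted, Training now waits for max(Hiring, Design, Z).
New critical path: Lease→Design→Hiring→Z→Training→SoftOpen = 11+2+12+9+5+8 = 47 ⇒ 47 days.

47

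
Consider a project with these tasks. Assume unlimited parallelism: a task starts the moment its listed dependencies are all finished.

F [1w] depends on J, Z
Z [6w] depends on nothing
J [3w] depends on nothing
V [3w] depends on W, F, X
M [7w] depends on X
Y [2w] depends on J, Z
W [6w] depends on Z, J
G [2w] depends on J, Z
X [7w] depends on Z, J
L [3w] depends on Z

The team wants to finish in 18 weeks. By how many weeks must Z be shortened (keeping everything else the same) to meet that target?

2

Current finish: 20 weeks; target: 18.
Z is on every critical path, so each week cut from Z cuts the finish by one (this holds down to a finish of 17).
Need 20 − 18 = 2 weeks off Z → Z becomes 4 weeks, finish becomes 18.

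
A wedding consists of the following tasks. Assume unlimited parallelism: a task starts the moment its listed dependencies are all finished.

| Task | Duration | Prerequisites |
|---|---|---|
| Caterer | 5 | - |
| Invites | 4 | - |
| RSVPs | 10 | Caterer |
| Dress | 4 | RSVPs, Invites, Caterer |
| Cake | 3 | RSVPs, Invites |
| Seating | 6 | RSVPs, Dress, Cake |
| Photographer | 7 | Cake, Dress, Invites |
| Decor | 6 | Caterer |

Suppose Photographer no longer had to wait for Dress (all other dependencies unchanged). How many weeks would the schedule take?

25

Original critical path: Caterer→RSVPs→Dress→Photographer = 5+10+4+7 = 26 ⇒ 26 weeks.
Without Dress→Photographer, Photographer's earliest start moves from 19 to 18.
New critical path: Caterer→RSVPs→Dress→Seating = 5+10+4+6 = 25 ⇒ 25 weeks.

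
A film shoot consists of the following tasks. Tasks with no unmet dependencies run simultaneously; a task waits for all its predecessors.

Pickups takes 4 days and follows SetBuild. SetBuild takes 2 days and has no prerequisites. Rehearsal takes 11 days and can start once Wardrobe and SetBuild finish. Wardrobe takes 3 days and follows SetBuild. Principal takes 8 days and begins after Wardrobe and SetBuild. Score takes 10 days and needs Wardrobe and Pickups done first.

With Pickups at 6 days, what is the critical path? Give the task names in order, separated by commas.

Actual critical path: SetBuild→Pickups→Score = 2+4+10 = 16 ⇒ 16 days.
Since Pickups is critical, the +2 change carries straight to that chain (now 18 days).
That remains the longest chain; total 18 days.

SetBuild, Pickups, Score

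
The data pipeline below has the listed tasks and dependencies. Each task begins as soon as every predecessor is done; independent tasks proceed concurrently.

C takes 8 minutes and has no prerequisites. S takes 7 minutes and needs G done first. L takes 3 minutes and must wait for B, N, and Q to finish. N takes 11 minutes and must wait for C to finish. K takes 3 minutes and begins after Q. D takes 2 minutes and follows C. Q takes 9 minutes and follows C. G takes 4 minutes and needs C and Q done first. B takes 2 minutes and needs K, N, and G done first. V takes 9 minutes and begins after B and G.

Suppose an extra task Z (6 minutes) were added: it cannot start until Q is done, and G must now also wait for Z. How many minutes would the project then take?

Originally the project takes 32 minutes.
With Z inserted, G now waits for max(C, Q, Z).
New critical path: C→Q→Z→G→B→V = 8+9+6+4+2+9 = 38 ⇒ 38 minutes.

38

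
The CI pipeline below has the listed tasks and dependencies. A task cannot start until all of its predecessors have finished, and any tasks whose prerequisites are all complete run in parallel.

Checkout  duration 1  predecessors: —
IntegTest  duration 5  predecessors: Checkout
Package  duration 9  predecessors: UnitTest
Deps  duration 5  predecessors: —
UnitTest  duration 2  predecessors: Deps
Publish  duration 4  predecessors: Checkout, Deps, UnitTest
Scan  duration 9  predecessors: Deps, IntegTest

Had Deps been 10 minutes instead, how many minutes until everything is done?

21

Baseline: Deps→UnitTest→Package = 5+2+9 = 16 → 16 minutes.
Deps is on the critical path; changing it to 10 makes that path 21 minutes.
The critical path is still Deps→UnitTest→Package; finish is now 21 minutes.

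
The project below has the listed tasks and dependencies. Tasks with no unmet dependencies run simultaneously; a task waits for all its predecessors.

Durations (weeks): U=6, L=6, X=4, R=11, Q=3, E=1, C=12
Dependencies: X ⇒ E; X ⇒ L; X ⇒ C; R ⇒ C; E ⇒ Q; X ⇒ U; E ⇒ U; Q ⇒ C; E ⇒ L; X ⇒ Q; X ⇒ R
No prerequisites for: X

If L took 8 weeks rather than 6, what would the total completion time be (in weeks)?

27

Actual critical path: X→R→C = 4+11+12 = 27 ⇒ 27 weeks.
The longest path through L is only 11 weeks, so L has float 16.
That remains the longest chain; total 27 weeks.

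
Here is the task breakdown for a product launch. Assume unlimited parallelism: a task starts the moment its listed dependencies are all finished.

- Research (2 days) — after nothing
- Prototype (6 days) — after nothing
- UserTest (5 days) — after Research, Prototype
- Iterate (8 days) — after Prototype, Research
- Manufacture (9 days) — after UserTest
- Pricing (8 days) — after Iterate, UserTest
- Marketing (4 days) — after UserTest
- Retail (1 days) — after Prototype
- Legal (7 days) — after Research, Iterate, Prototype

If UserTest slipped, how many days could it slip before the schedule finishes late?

Prototype→Iterate→Pricing = 6+8+8 = 22 sets the makespan at 22 days.
The longest chain containing UserTest totals 20 days.
Float = 22 − 20 = 2.

2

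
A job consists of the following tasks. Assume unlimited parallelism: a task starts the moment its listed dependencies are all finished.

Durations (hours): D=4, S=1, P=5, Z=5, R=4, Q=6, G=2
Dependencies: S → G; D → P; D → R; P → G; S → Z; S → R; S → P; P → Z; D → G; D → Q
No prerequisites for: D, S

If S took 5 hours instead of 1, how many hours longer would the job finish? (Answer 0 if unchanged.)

1

As given, the longest chain is D→P→Z = 4+5+5 = 14, so the finish is 14 hours.
The longest path through S is only 11 hours, so S has float 3.
New critical path: S→P→Z = 5+5+5 = 15 ⇒ 15 hours.
Change in finish: 15 − 14 = +1 hours.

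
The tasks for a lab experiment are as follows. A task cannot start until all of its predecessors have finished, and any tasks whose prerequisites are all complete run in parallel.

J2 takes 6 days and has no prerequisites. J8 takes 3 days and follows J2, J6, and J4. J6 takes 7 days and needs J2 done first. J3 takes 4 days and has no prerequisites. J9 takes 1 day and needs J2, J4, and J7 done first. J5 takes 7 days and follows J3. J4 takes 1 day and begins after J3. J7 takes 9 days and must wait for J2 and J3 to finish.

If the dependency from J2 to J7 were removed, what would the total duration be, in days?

16

With the dependency in place, J2→J6→J8 = 6+7+3 = 16 sets the finish at 16 days.
Without J2→J7, J7's earliest start moves from 6 to 4.
After: J2→J6→J8 = 6+7+3 = 16 → 16 days.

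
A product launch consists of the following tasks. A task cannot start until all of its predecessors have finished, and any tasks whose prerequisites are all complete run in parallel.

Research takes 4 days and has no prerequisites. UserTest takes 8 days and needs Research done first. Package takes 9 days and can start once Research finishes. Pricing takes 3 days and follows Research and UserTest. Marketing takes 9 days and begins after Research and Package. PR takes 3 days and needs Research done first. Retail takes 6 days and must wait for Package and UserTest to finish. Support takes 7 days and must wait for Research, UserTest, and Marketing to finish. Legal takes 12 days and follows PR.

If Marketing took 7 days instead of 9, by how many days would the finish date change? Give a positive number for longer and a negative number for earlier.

-2

The binding path is Research→Package→Marketing→Support = 4+9+9+7 = 29; finish at 29 days.
Marketing is on the critical path; changing it to 7 makes that path 27 days.
The critical path is still Research→Package→Marketing→Support; finish is now 27 days.
Change in finish: 27 − 29 = -2 days.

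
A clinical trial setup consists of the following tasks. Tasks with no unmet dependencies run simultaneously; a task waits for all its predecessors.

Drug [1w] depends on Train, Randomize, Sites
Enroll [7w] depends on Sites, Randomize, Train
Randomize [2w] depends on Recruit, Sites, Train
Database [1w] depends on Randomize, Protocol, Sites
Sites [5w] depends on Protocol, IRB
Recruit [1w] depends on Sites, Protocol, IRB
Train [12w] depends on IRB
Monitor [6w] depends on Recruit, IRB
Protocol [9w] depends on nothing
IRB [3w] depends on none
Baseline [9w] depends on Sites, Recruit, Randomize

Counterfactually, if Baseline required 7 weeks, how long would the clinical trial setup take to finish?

24

As given, the longest chain is Protocol→Sites→Recruit→Randomize→Baseline = 9+5+1+2+9 = 26, so the finish is 26 weeks.
Since Baseline is critical, the -2 change carries straight to that chain (now 24 weeks).
The critical path is still Protocol→Sites→Recruit→Randomize→Baseline; finish is now 24 weeks.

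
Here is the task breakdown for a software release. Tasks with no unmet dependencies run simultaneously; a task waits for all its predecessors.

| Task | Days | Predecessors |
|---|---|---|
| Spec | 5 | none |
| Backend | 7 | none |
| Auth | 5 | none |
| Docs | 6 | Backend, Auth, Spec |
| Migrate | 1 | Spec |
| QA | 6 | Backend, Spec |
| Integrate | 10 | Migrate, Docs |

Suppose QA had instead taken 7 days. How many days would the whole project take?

The binding path is Backend→Docs→Integrate = 7+6+10 = 23; finish at 23 days.
The longest path through QA is only 13 days, so QA has float 10.
No other chain overtakes it, so the finish is 23 days.

23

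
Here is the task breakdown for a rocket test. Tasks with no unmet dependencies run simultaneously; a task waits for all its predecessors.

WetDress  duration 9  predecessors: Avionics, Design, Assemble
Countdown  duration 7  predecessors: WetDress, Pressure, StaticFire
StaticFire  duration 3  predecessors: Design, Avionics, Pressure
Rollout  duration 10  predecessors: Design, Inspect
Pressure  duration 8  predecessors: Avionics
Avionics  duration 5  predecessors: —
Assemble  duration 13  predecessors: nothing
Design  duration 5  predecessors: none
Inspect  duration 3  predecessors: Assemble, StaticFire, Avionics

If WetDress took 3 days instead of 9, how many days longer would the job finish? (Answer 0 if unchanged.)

Critical path before the change: Assemble→WetDress→Countdown = 13+9+7 = 29 giving 29 days.
WetDress is on the critical path; changing it to 3 makes that path 23 days.
New critical path: Avionics→Pressure→StaticFire→Inspect→Rollout = 5+8+3+3+10 = 29 ⇒ 29 days.
Change in finish: 29 − 29 = +0 days.

0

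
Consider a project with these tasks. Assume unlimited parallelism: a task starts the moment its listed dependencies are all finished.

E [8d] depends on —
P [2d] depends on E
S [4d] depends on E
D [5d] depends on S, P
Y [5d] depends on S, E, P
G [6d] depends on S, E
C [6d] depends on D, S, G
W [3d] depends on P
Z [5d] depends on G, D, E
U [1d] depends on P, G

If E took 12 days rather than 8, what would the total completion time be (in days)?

28

Critical path before the change: E→S→G→C = 8+4+6+6 = 24 giving 24 days.
E lies on that path, so at 12 days the path becomes 28 days.
The critical path is still E→S→G→C; finish is now 28 days.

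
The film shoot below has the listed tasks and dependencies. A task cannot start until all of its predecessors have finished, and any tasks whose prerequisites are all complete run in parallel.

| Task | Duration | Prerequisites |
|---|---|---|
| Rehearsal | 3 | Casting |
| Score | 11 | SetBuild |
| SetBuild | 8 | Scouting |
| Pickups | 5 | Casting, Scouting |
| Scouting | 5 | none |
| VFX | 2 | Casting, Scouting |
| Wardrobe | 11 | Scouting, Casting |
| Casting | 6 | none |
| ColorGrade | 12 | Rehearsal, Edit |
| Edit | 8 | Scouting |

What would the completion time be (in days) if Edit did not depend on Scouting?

24

Original critical path: Scouting→Edit→ColorGrade = 5+8+12 = 25 ⇒ 25 days.
Without Scouting→Edit, Edit's earliest start moves from 5 to 0.
New critical path: Scouting→SetBuild→Score = 5+8+11 = 24 ⇒ 24 days.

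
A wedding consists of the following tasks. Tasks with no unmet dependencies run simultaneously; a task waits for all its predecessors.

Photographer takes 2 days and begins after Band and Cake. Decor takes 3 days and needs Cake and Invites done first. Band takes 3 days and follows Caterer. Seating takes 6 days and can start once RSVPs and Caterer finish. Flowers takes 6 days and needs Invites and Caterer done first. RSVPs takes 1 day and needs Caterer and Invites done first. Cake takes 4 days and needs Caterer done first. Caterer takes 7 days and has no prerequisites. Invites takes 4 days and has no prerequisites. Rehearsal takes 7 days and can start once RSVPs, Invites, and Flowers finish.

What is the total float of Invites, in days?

3

Critical path: Caterer→Flowers→Rehearsal = 7+6+7 = 20, so the finish is 20 days.
Invites finishes as early as 4 and must finish by 7.
So Invites can slip 7 − 4 = 3 days.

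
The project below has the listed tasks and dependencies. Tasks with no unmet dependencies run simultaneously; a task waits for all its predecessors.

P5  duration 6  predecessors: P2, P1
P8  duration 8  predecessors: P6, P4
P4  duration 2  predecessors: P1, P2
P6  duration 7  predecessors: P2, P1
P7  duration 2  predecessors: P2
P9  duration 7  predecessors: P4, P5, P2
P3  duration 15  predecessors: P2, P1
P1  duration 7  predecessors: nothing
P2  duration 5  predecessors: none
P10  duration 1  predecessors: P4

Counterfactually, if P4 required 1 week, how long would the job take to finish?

Baseline: P1→P3 = 7+15 = 22 → 22 weeks.
The longest path through P4 is only 17 weeks, so P4 has float 5.
That remains the longest chain; total 22 weeks.

22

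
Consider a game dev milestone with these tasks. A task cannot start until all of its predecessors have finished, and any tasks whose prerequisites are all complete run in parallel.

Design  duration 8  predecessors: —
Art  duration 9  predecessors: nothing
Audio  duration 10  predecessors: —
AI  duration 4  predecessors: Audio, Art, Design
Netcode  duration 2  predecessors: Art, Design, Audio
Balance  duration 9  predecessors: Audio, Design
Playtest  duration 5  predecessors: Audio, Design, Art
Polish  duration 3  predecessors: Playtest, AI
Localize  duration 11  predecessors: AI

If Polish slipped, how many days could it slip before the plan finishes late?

7

The longest chain is Audio→AI→Localize = 10+4+11 = 25; overall finish 25 days.
The longest chain containing Polish totals 18 days.
Float = 25 − 18 = 7.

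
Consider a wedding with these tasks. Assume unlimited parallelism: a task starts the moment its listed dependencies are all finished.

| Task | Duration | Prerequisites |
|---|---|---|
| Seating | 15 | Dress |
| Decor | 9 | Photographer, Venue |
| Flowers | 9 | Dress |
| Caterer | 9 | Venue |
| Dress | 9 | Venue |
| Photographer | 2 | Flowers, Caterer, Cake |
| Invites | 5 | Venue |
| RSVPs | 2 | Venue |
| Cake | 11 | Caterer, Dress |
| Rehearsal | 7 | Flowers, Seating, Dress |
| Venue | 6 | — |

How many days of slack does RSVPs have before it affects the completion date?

29

The longest chain is Venue→Caterer→Cake→Photographer→Decor = 6+9+11+2+9 = 37; overall finish 37 days.
The longest chain containing RSVPs totals 8 days.
Float = 37 − 8 = 29.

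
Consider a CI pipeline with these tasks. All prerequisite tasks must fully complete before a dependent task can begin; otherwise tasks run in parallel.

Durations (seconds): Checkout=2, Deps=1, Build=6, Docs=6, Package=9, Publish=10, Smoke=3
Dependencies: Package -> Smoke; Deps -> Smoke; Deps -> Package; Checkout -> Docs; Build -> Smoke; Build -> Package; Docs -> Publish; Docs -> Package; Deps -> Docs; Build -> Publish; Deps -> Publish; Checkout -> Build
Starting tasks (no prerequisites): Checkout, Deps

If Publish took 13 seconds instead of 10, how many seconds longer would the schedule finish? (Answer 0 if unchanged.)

1

Critical path before the change: Checkout→Build→Package→Smoke = 2+6+9+3 = 20 giving 20 seconds.
The longest path through Publish is only 18 seconds, so Publish has float 2.
The binding chain switches to Checkout→Build→Publish = 2+6+13 = 21; finish 21 seconds.
Change in finish: 21 − 20 = +1 seconds.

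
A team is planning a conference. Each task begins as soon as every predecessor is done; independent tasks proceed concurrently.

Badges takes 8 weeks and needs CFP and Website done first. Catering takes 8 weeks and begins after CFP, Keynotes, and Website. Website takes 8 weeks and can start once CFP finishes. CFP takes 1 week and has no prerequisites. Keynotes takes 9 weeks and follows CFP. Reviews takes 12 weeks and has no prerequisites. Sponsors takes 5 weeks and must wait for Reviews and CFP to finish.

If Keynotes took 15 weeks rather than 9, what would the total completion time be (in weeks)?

24

The binding path is CFP→Keynotes→Catering = 1+9+8 = 18; finish at 18 weeks.
Keynotes lies on that path, so at 15 weeks the path becomes 24 weeks.
No other chain overtakes it, so the finish is 24 weeks.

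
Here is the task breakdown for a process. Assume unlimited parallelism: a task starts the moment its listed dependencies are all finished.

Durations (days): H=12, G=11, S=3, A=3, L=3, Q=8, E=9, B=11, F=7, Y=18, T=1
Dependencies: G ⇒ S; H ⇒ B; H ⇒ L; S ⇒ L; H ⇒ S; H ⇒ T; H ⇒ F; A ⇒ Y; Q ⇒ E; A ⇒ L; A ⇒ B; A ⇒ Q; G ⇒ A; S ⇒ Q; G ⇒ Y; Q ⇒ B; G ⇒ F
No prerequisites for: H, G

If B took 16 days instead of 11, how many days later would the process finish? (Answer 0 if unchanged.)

5

Critical path before the change: H→S→Q→B = 12+3+8+11 = 34 giving 34 days.
B is on the critical path; changing it to 16 makes that path 39 days.
That remains the longest chain; total 39 days.
Change in finish: 39 − 34 = +5 days.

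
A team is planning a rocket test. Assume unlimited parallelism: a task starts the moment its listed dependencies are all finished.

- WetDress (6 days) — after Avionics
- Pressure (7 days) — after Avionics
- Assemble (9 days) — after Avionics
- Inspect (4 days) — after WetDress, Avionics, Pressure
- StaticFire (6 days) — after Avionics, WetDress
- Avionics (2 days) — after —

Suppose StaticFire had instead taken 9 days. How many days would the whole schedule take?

17

Baseline: Avionics→WetDress→StaticFire = 2+6+6 = 14 → 14 days.
StaticFire lies on that path, so at 9 days the path becomes 17 days.
That remains the longest chain; total 17 days.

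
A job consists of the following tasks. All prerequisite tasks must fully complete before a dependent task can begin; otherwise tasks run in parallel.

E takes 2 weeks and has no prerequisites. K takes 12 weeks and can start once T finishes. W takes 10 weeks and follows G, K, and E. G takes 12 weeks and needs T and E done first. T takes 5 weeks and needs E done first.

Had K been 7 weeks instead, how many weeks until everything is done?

The binding path is E→T→K→W = 2+5+12+10 = 29; finish at 29 weeks.
Since K is critical, the -5 change carries straight to that chain (now 24 weeks).
The binding chain switches to E→T→G→W = 2+5+12+10 = 29; finish 29 weeks.

29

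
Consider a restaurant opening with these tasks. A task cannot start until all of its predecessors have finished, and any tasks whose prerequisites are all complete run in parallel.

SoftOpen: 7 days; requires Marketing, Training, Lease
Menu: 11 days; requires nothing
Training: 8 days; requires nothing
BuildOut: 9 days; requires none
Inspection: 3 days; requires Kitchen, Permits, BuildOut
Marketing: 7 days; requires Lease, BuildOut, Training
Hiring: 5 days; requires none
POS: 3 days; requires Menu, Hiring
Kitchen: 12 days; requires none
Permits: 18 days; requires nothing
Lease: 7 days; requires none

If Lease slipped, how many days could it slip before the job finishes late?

Critical path: BuildOut→Marketing→SoftOpen = 9+7+7 = 23, so the finish is 23 days.
Lease finishes as early as 7 and must finish by 9.
Slack of Lease = 2 − 0 = 2 days.

2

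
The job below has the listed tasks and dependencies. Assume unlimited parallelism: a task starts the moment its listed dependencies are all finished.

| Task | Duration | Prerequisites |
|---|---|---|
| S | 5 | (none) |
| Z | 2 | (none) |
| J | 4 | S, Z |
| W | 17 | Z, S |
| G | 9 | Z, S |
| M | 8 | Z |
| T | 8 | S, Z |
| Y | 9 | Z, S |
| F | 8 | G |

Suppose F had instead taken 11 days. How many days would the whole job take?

Baseline: S→G→F = 5+9+8 = 22 → 22 days.
F is on the critical path; changing it to 11 makes that path 25 days.
The critical path is still S→G→F; finish is now 25 days.

25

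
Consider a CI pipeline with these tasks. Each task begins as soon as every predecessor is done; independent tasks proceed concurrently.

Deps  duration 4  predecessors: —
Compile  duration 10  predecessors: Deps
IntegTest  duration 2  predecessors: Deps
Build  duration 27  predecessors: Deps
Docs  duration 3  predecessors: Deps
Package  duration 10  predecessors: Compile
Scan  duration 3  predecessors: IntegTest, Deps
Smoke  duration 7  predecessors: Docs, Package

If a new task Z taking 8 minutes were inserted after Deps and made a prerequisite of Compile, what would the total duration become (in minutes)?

39

Originally the CI pipeline takes 31 minutes.
With Z inserted, Compile now waits for max(Deps, Z).
New critical path: Deps→Z→Compile→Package→Smoke = 4+8+10+10+7 = 39 ⇒ 39 minutes.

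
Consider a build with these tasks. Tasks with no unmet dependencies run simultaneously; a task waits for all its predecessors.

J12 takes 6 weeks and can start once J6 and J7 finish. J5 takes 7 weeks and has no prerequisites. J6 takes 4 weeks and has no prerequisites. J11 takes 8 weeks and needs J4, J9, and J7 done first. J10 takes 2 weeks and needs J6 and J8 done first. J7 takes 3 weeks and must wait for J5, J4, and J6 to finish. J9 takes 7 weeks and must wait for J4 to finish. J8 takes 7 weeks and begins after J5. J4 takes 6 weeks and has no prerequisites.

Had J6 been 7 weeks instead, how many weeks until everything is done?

Critical path before the change: J4→J9→J11 = 6+7+8 = 21 giving 21 weeks.
J6 is off the critical path — its longest chain is 15 weeks, giving 6 of slack.
No other chain overtakes it, so the finish is 21 weeks.

21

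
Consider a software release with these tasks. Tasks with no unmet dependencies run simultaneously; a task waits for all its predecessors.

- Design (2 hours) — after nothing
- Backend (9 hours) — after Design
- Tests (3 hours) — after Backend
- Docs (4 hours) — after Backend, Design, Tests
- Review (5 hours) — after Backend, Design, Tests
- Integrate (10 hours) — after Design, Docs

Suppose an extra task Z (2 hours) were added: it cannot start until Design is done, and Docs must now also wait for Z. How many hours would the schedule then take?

28

Originally the schedule takes 28 hours.
With Z inserted, Docs now waits for max(Backend, Design, Tests, Z).
New critical path: Design→Backend→Tests→Docs→Integrate = 2+9+3+4+10 = 28 ⇒ 28 hours.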